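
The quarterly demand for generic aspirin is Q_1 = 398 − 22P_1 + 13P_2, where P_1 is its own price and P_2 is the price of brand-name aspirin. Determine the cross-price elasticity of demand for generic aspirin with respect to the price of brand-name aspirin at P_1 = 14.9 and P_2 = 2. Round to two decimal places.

0.27

At P_1 = 14.9 and P_2 = 2: Q_1 = 96.2.
∂Q_1/∂P_2 = 13.
ε = (∂Q_1/∂P_2)(P_2/Q_1) = 13 × (2/96.2) ≈ 0.27.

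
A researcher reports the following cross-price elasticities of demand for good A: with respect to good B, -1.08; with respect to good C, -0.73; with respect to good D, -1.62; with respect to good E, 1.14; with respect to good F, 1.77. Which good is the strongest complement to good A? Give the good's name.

Complements have ε < 0. The most negative value is -1.62 (good D).

good D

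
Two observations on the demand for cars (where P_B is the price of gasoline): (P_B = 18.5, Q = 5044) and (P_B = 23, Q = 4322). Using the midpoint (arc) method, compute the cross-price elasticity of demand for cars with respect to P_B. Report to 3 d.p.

-0.711

ΔQ_A = 4322 − 5044 = -722; ΔP_B = 23 − 18.5 = 4.5.
Midpoints: Q̄_A = 4683.0, P̄_B = 20.75.
ε = (ΔQ_A/Q̄_A)/(ΔP_B/P̄_B) = (-722/4683.0)/(4.5/20.75) ≈ -0.711.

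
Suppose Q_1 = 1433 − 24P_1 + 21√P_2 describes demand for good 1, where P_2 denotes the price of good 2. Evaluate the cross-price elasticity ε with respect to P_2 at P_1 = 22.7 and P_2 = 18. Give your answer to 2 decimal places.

0.05

At P_1 = 22.7 and P_2 = 18: Q_1 = 977.295.
∂Q_1/∂P_2 = 21/(2√P_2) = 21/(2√18) = 2.4749.
ε = (∂Q_1/∂P_2)(P_2/Q_1) = 2.4749 × (18/977.295) ≈ 0.05.
ε > 0: substitutes.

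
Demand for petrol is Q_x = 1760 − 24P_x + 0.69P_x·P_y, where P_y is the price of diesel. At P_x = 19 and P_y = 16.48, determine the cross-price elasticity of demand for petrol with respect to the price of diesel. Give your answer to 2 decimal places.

At P_x = 19 and P_y = 16.48: Q_x = 1520.053.
∂Q_x/∂P_y = 0.69P_x = 0.69(19) = 13.1100.
ε = (∂Q_x/∂P_y)(P_y/Q_x) = 13.1100 × (16.48/1520.053) ≈ 0.14.

0.14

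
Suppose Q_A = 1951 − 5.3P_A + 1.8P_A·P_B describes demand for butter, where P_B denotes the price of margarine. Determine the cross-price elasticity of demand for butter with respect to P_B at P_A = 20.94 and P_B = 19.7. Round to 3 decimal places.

0.288

At P_A = 20.94 and P_B = 19.7: Q_A = 2582.550.
∂Q_A/∂P_B = 1.8P_A = 1.8(20.94) = 37.6920.
ε = (∂Q_A/∂P_B)(P_B/Q_A) = 37.6920 × (19.7/2582.550) ≈ 0.288.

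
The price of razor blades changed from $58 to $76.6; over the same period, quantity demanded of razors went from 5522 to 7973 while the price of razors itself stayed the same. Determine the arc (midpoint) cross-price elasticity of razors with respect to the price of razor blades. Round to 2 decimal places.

ΔQ_A = 7973 − 5522 = 2451; ΔP_B = 76.6 − 58 = 18.6.
Midpoints: Q̄_A = 6747.5, P̄_B = 67.30.
ε = (ΔQ_A/Q̄_A)/(ΔP_B/P̄_B) = (2451/6747.5)/(18.6/67.30) ≈ 1.31.
ε > 0: razors and razor blades are substitutes.

1.31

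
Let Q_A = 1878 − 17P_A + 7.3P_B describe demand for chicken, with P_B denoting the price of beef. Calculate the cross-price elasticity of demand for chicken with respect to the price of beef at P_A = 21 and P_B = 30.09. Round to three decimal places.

At P_A = 21 and P_B = 30.09: Q_A = 1740.657.
∂Q_A/∂P_B = 7.3.
ε = (∂Q_A/∂P_B)(P_B/Q_A) = 7.3 × (30.09/1740.657) ≈ 0.126.
Since ε > 0, chicken and beef are substitutes.

0.126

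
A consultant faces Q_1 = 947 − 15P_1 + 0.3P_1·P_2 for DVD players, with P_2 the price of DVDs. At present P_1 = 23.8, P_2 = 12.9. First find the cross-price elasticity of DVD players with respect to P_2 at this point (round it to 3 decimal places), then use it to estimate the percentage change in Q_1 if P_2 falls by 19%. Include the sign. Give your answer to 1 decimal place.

At P_1 = 23.8, P_2 = 12.9: Q_1 = 682.106.
∂Q_1/∂P_2 = 0.3P_1 = 7.1400.
ε = (∂Q_1/∂P_2)(P_2/Q_1) = 7.1400 × 12.9/682.106 ≈ 0.135.
%ΔQ_1 ≈ ε × %ΔP_2 = 0.135 × (-19%) = -2.6%.

-2.6%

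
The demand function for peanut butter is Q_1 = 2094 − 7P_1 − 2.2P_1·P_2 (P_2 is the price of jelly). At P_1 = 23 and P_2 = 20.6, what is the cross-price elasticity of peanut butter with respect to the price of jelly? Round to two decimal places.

At P_1 = 23 and P_2 = 20.6: Q_1 = 890.64.
∂Q_1/∂P_2 = -2.2P_1 = -2.2(23) = -50.6000.
ε = (∂Q_1/∂P_2)(P_2/Q_1) = -50.6000 × (20.6/890.64) ≈ -1.17.

-1.17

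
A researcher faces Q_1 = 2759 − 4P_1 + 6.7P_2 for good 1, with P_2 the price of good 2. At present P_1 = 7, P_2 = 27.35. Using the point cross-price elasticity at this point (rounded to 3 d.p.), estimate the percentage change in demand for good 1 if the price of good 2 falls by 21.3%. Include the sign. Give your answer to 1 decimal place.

-1.3%

At P_1 = 7, P_2 = 27.35: Q_1 = 2914.245.
∂Q_1/∂P_2 = 6.7.
ε = (∂Q_1/∂P_2)(P_2/Q_1) = 6.7000 × 27.35/2914.245 ≈ 0.063.
%ΔQ_1 ≈ ε × %ΔP_2 = 0.063 × (-21.3%) = -1.3%.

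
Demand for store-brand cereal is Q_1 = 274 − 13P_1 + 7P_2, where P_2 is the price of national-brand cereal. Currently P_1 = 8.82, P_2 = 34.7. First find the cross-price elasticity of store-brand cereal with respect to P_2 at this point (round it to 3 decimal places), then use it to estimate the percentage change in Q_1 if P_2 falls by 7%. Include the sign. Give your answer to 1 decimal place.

At P_1 = 8.82, P_2 = 34.7: Q_1 = 402.24.
∂Q_1/∂P_2 = 7.
ε = (∂Q_1/∂P_2)(P_2/Q_1) = 7.0000 × 34.7/402.24 ≈ 0.604.
%ΔQ_1 ≈ ε × %ΔP_2 = 0.604 × (-7%) = -4.2%.

-4.2%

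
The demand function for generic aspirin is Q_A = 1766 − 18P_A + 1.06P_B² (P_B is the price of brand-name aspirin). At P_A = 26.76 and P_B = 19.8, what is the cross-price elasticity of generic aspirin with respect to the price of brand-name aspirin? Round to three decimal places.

0.489

At P_A = 26.76 and P_B = 19.8: Q_A = 1699.882.
∂Q_A/∂P_B = 2.12P_B = 2.12(19.8) = 41.9760.
ε = (∂Q_A/∂P_B)(P_B/Q_A) = 41.9760 × (19.8/1699.882) ≈ 0.489.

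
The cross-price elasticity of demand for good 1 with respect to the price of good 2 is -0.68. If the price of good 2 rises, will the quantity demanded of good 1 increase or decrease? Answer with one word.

ε < 0 and the price of good 2 rises, so the quantity of good 1 moves in the opposite direction: it decreases.

decrease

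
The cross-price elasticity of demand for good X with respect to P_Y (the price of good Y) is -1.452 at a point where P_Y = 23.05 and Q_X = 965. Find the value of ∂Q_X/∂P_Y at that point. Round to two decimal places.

ε = (∂Q_X/∂P_Y)·(P_Y/Q_X) ⇒ ∂Q_X/∂P_Y = ε·Q_X/P_Y = -1.452 × 965/23.05 ≈ -60.79.

-60.79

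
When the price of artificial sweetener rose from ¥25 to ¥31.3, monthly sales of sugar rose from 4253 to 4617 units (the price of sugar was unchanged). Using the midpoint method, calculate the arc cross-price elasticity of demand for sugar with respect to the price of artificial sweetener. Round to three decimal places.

0.367

ΔQ_A = 4617 − 4253 = 364; ΔP_B = 31.3 − 25 = 6.3.
Midpoints: Q̄_A = 4435.0, P̄_B = 28.15.
ε = (ΔQ_A/Q̄_A)/(ΔP_B/P̄_B) = (364/4435.0)/(6.3/28.15) ≈ 0.367.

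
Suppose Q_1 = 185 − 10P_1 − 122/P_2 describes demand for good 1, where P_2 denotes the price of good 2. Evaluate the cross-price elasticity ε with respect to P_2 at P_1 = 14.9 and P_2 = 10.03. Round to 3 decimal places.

0.510

At P_1 = 14.9 and P_2 = 10.03: Q_1 = 23.836.
∂Q_1/∂P_2 = 122/P_2² = 1.2127.
ε = (∂Q_1/∂P_2)(P_2/Q_1) = 1.2127 × (10.03/23.836) ≈ 0.510.
ε > 0: substitutes.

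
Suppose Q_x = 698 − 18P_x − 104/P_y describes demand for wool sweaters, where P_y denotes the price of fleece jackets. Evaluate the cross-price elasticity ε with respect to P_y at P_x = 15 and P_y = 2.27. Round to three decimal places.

0.120

At P_x = 15 and P_y = 2.27: Q_x = 382.185.
∂Q_x/∂P_y = 104/P_y² = 20.1828.
ε = (∂Q_x/∂P_y)(P_y/Q_x) = 20.1828 × (2.27/382.185) ≈ 0.120.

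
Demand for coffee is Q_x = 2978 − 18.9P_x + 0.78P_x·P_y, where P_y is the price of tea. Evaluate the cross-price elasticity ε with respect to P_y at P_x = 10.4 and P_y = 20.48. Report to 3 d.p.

At P_x = 10.4 and P_y = 20.48: Q_x = 2947.574.
∂Q_x/∂P_y = 0.78P_x = 0.78(10.4) = 8.1120.
ε = (∂Q_x/∂P_y)(P_y/Q_x) = 8.1120 × (20.48/2947.574) ≈ 0.056.

0.056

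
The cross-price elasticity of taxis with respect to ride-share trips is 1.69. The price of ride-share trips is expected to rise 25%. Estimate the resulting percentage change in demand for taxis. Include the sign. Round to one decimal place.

42.3%

%ΔQ ≈ ε × %ΔP of ride-share trips = 1.69 × (25%) = 42.3%.
Demand for taxis rises by about 42.3%.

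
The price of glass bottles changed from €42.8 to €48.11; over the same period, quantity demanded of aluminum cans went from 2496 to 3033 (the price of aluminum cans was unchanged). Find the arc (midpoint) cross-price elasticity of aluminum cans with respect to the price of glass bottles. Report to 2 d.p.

ΔQ_A = 3033 − 2496 = 537; ΔP_B = 48.11 − 42.8 = 5.31.
Midpoints: Q̄_A = 2764.5, P̄_B = 45.45.
ε = (ΔQ_A/Q̄_A)/(ΔP_B/P̄_B) = (537/2764.5)/(5.31/45.45) ≈ 1.66.

1.66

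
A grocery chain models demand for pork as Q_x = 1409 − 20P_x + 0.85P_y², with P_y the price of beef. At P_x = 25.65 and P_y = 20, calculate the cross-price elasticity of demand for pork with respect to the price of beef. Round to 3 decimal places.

0.550

At P_x = 25.65 and P_y = 20: Q_x = 1236.
∂Q_x/∂P_y = 1.7P_y = 1.7(20) = 34.0000.
ε = (∂Q_x/∂P_y)(P_y/Q_x) = 34.0000 × (20/1236) ≈ 0.550.
ε > 0: substitutes.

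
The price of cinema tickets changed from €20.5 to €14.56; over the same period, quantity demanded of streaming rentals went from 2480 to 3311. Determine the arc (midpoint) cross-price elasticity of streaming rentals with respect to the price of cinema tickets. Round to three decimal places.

ΔQ_A = 3311 − 2480 = 831; ΔP_B = 14.56 − 20.5 = -5.94.
Midpoints: Q̄_A = 2895.5, P̄_B = 17.53.
ε = (ΔQ_A/Q̄_A)/(ΔP_B/P̄_B) = (831/2895.5)/(-5.94/17.53) ≈ -0.847.
ε < 0: streaming rentals and cinema tickets are complements.

-0.847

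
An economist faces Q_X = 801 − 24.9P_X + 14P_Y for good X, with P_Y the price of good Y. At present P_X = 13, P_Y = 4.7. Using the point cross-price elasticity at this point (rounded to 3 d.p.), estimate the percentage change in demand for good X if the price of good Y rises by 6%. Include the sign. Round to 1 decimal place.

At P_X = 13, P_Y = 4.7: Q_X = 543.1.
∂Q_X/∂P_Y = 14.
ε = (∂Q_X/∂P_Y)(P_Y/Q_X) = 14.0000 × 4.7/543.1 ≈ 0.121.
%ΔQ_X ≈ ε × %ΔP_Y = 0.121 × (6%) = 0.7%.

0.7%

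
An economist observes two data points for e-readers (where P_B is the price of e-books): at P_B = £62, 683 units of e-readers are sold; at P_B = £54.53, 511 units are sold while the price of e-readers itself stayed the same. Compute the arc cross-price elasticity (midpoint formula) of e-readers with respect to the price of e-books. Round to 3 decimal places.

ΔQ_A = 511 − 683 = -172; ΔP_B = 54.53 − 62 = -7.47.
Midpoints: Q̄_A = 597.0, P̄_B = 58.27.
ε = (ΔQ_A/Q̄_A)/(ΔP_B/P̄_B) = (-172/597.0)/(-7.47/58.27) ≈ 2.247.
ε > 0: e-readers and e-books are substitutes.

2.247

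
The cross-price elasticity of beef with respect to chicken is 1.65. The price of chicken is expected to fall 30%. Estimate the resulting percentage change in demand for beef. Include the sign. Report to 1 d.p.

-49.5%

%ΔQ ≈ ε × %ΔP of chicken = 1.65 × (-30%) = -49.5%.
Demand for beef falls by about 49.5%.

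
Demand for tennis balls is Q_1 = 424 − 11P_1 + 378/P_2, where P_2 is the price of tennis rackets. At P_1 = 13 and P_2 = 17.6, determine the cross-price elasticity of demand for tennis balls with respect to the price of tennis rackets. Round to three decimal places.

At P_1 = 13 and P_2 = 17.6: Q_1 = 302.477.
∂Q_1/∂P_2 = −378/P_2² = -1.2203.
ε = (∂Q_1/∂P_2)(P_2/Q_1) = -1.2203 × (17.6/302.477) ≈ -0.071.

-0.071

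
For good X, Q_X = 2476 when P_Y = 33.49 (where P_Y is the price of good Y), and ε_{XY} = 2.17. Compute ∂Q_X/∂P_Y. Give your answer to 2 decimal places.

160.43

ε = (∂Q_X/∂P_Y)·(P_Y/Q_X) ⇒ ∂Q_X/∂P_Y = ε·Q_X/P_Y = 2.17 × 2476/33.49 ≈ 160.43.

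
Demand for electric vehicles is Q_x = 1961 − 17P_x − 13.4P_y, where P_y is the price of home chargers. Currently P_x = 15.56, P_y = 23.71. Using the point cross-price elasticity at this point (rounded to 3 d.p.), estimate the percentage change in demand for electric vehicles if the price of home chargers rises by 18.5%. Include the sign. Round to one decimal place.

-4.3%

At P_x = 15.56, P_y = 23.71: Q_x = 1378.766.
∂Q_x/∂P_y = -13.4.
ε = (∂Q_x/∂P_y)(P_y/Q_x) = -13.4000 × 23.71/1378.766 ≈ -0.230.
%ΔQ_x ≈ ε × %ΔP_y = -0.230 × (18.5%) = -4.3%.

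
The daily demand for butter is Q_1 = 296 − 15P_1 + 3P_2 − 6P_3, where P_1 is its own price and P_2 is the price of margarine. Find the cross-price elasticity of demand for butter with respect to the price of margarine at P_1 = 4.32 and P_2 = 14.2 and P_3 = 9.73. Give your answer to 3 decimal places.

At P_1 = 4.32 and P_2 = 14.2 and P_3 = 9.73: Q_1 = 215.42.
∂Q_1/∂P_2 = 3.
ε = (∂Q_1/∂P_2)(P_2/Q_1) = 3 × (14.2/215.42) ≈ 0.198.

0.198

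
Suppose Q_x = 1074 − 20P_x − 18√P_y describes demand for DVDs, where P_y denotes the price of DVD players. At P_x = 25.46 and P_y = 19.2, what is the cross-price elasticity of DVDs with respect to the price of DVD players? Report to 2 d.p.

At P_x = 25.46 and P_y = 19.2: Q_x = 485.928.
∂Q_x/∂P_y = -18/(2√P_y) = -18/(2√19.2) = -2.0540.
ε = (∂Q_x/∂P_y)(P_y/Q_x) = -2.0540 × (19.2/485.928) ≈ -0.08.
ε < 0: complements.

-0.08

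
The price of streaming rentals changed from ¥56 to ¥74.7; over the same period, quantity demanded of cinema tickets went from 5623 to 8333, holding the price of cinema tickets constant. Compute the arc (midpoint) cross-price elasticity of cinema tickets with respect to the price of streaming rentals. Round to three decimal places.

ΔQ_A = 8333 − 5623 = 2710; ΔP_B = 74.7 − 56 = 18.7.
Midpoints: Q̄_A = 6978.0, P̄_B = 65.35.
ε = (ΔQ_A/Q̄_A)/(ΔP_B/P̄_B) = (2710/6978.0)/(18.7/65.35) ≈ 1.357.

1.357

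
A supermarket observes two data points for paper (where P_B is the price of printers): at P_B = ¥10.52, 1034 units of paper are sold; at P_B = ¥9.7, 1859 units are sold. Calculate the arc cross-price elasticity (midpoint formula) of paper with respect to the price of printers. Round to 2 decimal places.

ΔQ_A = 1859 − 1034 = 825; ΔP_B = 9.7 − 10.52 = -0.82.
Midpoints: Q̄_A = 1446.5, P̄_B = 10.11.
ε = (ΔQ_A/Q̄_A)/(ΔP_B/P̄_B) = (825/1446.5)/(-0.82/10.11) ≈ -7.03.

-7.03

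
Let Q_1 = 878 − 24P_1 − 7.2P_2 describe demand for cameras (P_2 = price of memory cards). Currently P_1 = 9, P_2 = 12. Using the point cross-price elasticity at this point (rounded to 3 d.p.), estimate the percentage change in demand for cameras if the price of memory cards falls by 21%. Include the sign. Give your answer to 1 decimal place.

At P_1 = 9, P_2 = 12: Q_1 = 575.6.
∂Q_1/∂P_2 = -7.2.
ε = (∂Q_1/∂P_2)(P_2/Q_1) = -7.2000 × 12/575.6 ≈ -0.150.
%ΔQ_1 ≈ ε × %ΔP_2 = -0.150 × (-21%) = 3.2%.

3.2%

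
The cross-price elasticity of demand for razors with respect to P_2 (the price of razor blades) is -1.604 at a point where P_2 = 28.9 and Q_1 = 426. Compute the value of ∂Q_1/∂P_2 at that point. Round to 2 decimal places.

ε = (∂Q_1/∂P_2)·(P_2/Q_1) ⇒ ∂Q_1/∂P_2 = ε·Q_1/P_2 = -1.604 × 426/28.9 ≈ -23.64.

-23.64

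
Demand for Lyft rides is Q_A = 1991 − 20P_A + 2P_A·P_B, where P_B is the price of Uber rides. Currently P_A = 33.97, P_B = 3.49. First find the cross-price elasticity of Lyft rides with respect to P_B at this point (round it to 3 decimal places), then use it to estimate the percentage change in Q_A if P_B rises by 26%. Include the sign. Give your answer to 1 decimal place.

4.0%

At P_A = 33.97, P_B = 3.49: Q_A = 1548.711.
∂Q_A/∂P_B = 2P_A = 67.9400.
ε = (∂Q_A/∂P_B)(P_B/Q_A) = 67.9400 × 3.49/1548.711 ≈ 0.153.
%ΔQ_A ≈ ε × %ΔP_B = 0.153 × (26%) = 4.0%.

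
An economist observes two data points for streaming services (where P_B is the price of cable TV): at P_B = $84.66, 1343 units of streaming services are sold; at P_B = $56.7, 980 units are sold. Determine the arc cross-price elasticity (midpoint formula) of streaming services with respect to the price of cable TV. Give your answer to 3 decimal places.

0.790

ΔQ_A = 980 − 1343 = -363; ΔP_B = 56.7 − 84.66 = -27.96.
Midpoints: Q̄_A = 1161.5, P̄_B = 70.68.
ε = (ΔQ_A/Q̄_A)/(ΔP_B/P̄_B) = (-363/1161.5)/(-27.96/70.68) ≈ 0.790.
ε > 0: streaming services and cable TV are substitutes.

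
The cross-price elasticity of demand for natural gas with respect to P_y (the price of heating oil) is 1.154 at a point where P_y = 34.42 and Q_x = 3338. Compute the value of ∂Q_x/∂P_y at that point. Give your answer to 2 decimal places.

ε = (∂Q_x/∂P_y)·(P_y/Q_x) ⇒ ∂Q_x/∂P_y = ε·Q_x/P_y = 1.154 × 3338/34.42 ≈ 111.91.

111.91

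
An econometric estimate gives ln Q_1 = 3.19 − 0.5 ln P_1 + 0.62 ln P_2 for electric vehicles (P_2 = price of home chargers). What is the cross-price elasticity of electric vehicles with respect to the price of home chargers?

0.62

In a log-linear (constant-elasticity) demand function, the coefficient on ln P_2 is the cross-price elasticity.
ε = 0.62. Positive, so electric vehicles and home chargers are substitutes.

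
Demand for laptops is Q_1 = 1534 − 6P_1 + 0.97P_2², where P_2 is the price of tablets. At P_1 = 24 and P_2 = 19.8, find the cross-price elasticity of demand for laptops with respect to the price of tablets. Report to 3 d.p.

0.430

At P_1 = 24 and P_2 = 19.8: Q_1 = 1770.279.
∂Q_1/∂P_2 = 1.94P_2 = 1.94(19.8) = 38.4120.
ε = (∂Q_1/∂P_2)(P_2/Q_1) = 38.4120 × (19.8/1770.279) ≈ 0.430.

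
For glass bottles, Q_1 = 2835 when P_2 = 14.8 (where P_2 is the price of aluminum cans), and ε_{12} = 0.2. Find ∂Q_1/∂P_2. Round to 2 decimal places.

ε = (∂Q_1/∂P_2)·(P_2/Q_1) ⇒ ∂Q_1/∂P_2 = ε·Q_1/P_2 = 0.2 × 2835/14.8 ≈ 38.31.

38.31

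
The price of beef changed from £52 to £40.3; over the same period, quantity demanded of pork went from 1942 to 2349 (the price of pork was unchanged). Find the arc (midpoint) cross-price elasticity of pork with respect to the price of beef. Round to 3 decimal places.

-0.748

ΔQ_A = 2349 − 1942 = 407; ΔP_B = 40.3 − 52 = -11.7.
Midpoints: Q̄_A = 2145.5, P̄_B = 46.15.
ε = (ΔQ_A/Q̄_A)/(ΔP_B/P̄_B) = (407/2145.5)/(-11.7/46.15) ≈ -0.748.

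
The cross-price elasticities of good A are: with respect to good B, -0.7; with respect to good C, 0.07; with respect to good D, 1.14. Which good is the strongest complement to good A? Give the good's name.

good B

Complements have ε < 0. The most negative value is -0.7 (good B).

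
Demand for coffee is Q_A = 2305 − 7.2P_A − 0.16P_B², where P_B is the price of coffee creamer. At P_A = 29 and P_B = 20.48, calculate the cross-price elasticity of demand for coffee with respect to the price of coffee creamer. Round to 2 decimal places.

At P_A = 29 and P_B = 20.48: Q_A = 2029.091.
∂Q_A/∂P_B = -0.32P_B = -0.32(20.48) = -6.5536.
ε = (∂Q_A/∂P_B)(P_B/Q_A) = -6.5536 × (20.48/2029.091) ≈ -0.07.

-0.07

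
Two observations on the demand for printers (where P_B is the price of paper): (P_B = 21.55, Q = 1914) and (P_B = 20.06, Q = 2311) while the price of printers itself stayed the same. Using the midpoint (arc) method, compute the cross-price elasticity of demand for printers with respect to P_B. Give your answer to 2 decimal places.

-2.62

ΔQ_A = 2311 − 1914 = 397; ΔP_B = 20.06 − 21.55 = -1.49.
Midpoints: Q̄_A = 2112.5, P̄_B = 20.80.
ε = (ΔQ_A/Q̄_A)/(ΔP_B/P̄_B) = (397/2112.5)/(-1.49/20.80) ≈ -2.62.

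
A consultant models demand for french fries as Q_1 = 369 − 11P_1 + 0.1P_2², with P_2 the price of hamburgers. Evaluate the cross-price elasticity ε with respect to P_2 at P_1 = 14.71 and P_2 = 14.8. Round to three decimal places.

0.191

At P_1 = 14.71 and P_2 = 14.8: Q_1 = 229.094.
∂Q_1/∂P_2 = 0.2P_2 = 0.2(14.8) = 2.9600.
ε = (∂Q_1/∂P_2)(P_2/Q_1) = 2.9600 × (14.8/229.094) ≈ 0.191.
ε > 0: substitutes.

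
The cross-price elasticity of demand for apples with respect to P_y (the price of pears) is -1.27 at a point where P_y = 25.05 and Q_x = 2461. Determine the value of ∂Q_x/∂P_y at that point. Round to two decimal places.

ε = (∂Q_x/∂P_y)·(P_y/Q_x) ⇒ ∂Q_x/∂P_y = ε·Q_x/P_y = -1.27 × 2461/25.05 ≈ -124.77.

-124.77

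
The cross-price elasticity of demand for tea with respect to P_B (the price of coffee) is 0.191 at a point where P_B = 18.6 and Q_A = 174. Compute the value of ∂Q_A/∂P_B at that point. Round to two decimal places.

1.79

ε = (∂Q_A/∂P_B)·(P_B/Q_A) ⇒ ∂Q_A/∂P_B = ε·Q_A/P_B = 0.191 × 174/18.6 ≈ 1.79.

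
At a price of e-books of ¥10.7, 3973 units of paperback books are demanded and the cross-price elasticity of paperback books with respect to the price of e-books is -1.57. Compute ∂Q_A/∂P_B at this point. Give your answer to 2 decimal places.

ε = (∂Q_A/∂P_B)·(P_B/Q_A) ⇒ ∂Q_A/∂P_B = ε·Q_A/P_B = -1.57 × 3973/10.7 ≈ -582.95.

-582.95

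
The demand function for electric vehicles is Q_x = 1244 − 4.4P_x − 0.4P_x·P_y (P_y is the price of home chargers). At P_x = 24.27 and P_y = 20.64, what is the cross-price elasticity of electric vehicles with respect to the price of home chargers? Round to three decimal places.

-0.214

At P_x = 24.27 and P_y = 20.64: Q_x = 936.839.
∂Q_x/∂P_y = -0.4P_x = -0.4(24.27) = -9.7080.
ε = (∂Q_x/∂P_y)(P_y/Q_x) = -9.7080 × (20.64/936.839) ≈ -0.214.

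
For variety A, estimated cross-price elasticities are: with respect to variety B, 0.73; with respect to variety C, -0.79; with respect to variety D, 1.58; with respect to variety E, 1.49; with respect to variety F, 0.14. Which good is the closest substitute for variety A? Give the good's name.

Substitutes have ε > 0. Among the positive values, 1.58 (variety D) is largest.

variety D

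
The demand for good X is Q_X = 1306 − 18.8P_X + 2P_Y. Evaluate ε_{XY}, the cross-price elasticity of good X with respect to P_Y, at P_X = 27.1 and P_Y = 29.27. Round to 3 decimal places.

0.068

At P_X = 27.1 and P_Y = 29.27: Q_X = 855.06.
∂Q_X/∂P_Y = 2.
ε = (∂Q_X/∂P_Y)(P_Y/Q_X) = 2 × (29.27/855.06) ≈ 0.068.
Since ε > 0, good X and good Y are substitutes.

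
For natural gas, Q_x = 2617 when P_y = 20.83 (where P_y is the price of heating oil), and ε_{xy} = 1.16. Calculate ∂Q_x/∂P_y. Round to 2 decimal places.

ε = (∂Q_x/∂P_y)·(P_y/Q_x) ⇒ ∂Q_x/∂P_y = ε·Q_x/P_y = 1.16 × 2617/20.83 ≈ 145.74.

145.74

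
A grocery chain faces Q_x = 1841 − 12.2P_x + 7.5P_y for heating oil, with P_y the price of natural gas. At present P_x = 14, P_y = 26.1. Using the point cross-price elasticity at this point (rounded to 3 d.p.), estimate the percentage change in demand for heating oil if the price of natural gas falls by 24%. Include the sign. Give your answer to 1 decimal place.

-2.5%

At P_x = 14, P_y = 26.1: Q_x = 1865.95.
∂Q_x/∂P_y = 7.5.
ε = (∂Q_x/∂P_y)(P_y/Q_x) = 7.5000 × 26.1/1865.95 ≈ 0.105.
%ΔQ_x ≈ ε × %ΔP_y = 0.105 × (-24%) = -2.5%.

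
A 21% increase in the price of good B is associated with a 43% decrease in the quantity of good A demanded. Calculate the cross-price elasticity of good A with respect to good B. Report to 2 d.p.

ε = (%ΔQ of good A) / (%ΔP of good B) = (-43%) / (21%) ≈ -2.05.
Negative cross-price elasticity: complements.

-2.05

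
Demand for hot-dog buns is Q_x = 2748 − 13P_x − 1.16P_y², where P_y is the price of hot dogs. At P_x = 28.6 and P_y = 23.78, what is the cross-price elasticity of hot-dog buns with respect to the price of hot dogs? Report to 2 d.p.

-0.76

At P_x = 28.6 and P_y = 23.78: Q_x = 1720.233.
∂Q_x/∂P_y = -2.32P_y = -2.32(23.78) = -55.1696.
ε = (∂Q_x/∂P_y)(P_y/Q_x) = -55.1696 × (23.78/1720.233) ≈ -0.76.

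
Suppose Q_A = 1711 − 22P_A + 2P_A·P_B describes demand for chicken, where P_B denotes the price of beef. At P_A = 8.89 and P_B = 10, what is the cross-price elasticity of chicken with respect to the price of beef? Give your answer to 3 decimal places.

At P_A = 8.89 and P_B = 10: Q_A = 1693.22.
∂Q_A/∂P_B = 2P_A = 2(8.89) = 17.7800.
ε = (∂Q_A/∂P_B)(P_B/Q_A) = 17.7800 × (10/1693.22) ≈ 0.105.

0.105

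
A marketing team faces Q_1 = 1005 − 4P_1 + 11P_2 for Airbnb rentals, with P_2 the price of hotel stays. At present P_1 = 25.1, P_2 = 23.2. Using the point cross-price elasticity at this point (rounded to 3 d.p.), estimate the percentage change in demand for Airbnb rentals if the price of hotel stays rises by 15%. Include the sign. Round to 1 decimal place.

At P_1 = 25.1, P_2 = 23.2: Q_1 = 1159.8.
∂Q_1/∂P_2 = 11.
ε = (∂Q_1/∂P_2)(P_2/Q_1) = 11.0000 × 23.2/1159.8 ≈ 0.220.
%ΔQ_1 ≈ ε × %ΔP_2 = 0.220 × (15%) = 3.3%.

3.3%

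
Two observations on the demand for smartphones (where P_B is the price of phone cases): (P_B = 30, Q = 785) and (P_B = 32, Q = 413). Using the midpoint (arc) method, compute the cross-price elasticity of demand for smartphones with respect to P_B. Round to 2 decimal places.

-9.63

ΔQ_A = 413 − 785 = -372; ΔP_B = 32 − 30 = 2.
Midpoints: Q̄_A = 599.0, P̄_B = 31.00.
ε = (ΔQ_A/Q̄_A)/(ΔP_B/P̄_B) = (-372/599.0)/(2/31.00) ≈ -9.63.
ε < 0: smartphones and phone cases are complements.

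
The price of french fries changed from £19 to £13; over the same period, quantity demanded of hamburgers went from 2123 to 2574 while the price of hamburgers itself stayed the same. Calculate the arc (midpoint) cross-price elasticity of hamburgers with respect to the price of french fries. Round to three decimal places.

-0.512

ΔQ_A = 2574 − 2123 = 451; ΔP_B = 13 − 19 = -6.
Midpoints: Q̄_A = 2348.5, P̄_B = 16.00.
ε = (ΔQ_A/Q̄_A)/(ΔP_B/P̄_B) = (451/2348.5)/(-6/16.00) ≈ -0.512.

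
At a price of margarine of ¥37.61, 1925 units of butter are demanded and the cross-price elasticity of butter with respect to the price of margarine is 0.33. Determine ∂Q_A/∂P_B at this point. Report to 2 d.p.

16.89

ε = (∂Q_A/∂P_B)·(P_B/Q_A) ⇒ ∂Q_A/∂P_B = ε·Q_A/P_B = 0.33 × 1925/37.61 ≈ 16.89.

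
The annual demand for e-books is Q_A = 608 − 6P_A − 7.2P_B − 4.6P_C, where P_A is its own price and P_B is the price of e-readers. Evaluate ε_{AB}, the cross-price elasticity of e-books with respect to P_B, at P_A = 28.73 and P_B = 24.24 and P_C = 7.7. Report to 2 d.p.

At P_A = 28.73 and P_B = 24.24 and P_C = 7.7: Q_A = 225.672.
∂Q_A/∂P_B = -7.2.
ε = (∂Q_A/∂P_B)(P_B/Q_A) = -7.2 × (24.24/225.672) ≈ -0.77.

-0.77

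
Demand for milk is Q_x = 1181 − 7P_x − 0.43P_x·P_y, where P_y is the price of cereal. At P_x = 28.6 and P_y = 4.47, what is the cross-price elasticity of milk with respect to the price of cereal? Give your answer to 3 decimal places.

-0.059

At P_x = 28.6 and P_y = 4.47: Q_x = 925.828.
∂Q_x/∂P_y = -0.43P_x = -0.43(28.6) = -12.2980.
ε = (∂Q_x/∂P_y)(P_y/Q_x) = -12.2980 × (4.47/925.828) ≈ -0.059.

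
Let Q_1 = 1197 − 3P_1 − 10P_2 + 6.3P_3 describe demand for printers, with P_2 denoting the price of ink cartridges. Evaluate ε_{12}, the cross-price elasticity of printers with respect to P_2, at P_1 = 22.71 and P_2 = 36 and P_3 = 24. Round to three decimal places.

-0.391

At P_1 = 22.71 and P_2 = 36 and P_3 = 24: Q_1 = 920.07.
∂Q_1/∂P_2 = -10.
ε = (∂Q_1/∂P_2)(P_2/Q_1) = -10 × (36/920.07) ≈ -0.391.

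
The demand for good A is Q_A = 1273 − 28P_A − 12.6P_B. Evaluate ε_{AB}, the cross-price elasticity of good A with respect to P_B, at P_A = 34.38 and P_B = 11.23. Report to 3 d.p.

At P_A = 34.38 and P_B = 11.23: Q_A = 168.862.
∂Q_A/∂P_B = -12.6.
ε = (∂Q_A/∂P_B)(P_B/Q_A) = -12.6 × (11.23/168.862) ≈ -0.838.
Since ε < 0, good A and good B are complements.

-0.838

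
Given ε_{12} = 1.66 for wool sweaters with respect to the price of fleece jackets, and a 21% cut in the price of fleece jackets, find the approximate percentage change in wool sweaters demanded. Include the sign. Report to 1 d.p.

%ΔQ ≈ ε × %ΔP of fleece jackets = 1.66 × (-21%) = -34.9%.

-34.9%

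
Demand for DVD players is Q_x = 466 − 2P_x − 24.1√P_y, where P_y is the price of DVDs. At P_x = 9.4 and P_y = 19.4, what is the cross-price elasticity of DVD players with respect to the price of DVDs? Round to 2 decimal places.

-0.16

At P_x = 9.4 and P_y = 19.4: Q_x = 341.051.
∂Q_x/∂P_y = -24.1/(2√P_y) = -24.1/(2√19.4) = -2.7358.
ε = (∂Q_x/∂P_y)(P_y/Q_x) = -2.7358 × (19.4/341.051) ≈ -0.16.
ε < 0: complements.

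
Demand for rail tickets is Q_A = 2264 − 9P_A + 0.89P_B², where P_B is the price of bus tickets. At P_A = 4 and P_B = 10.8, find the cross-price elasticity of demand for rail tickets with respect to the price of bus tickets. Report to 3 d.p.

At P_A = 4 and P_B = 10.8: Q_A = 2331.810.
∂Q_A/∂P_B = 1.78P_B = 1.78(10.8) = 19.2240.
ε = (∂Q_A/∂P_B)(P_B/Q_A) = 19.2240 × (10.8/2331.810) ≈ 0.089.
ε > 0: substitutes.

0.089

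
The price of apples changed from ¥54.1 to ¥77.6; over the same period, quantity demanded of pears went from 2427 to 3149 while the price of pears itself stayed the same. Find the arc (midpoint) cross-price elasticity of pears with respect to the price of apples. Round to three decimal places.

0.726

ΔQ_A = 3149 − 2427 = 722; ΔP_B = 77.6 − 54.1 = 23.5.
Midpoints: Q̄_A = 2788.0, P̄_B = 65.85.
ε = (ΔQ_A/Q̄_A)/(ΔP_B/P̄_B) = (722/2788.0)/(23.5/65.85) ≈ 0.726.
ε > 0: pears and apples are substitutes.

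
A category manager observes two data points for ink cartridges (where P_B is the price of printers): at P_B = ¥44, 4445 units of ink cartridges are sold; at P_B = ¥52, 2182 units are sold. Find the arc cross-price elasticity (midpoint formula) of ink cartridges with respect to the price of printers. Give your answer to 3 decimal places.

ΔQ_A = 2182 − 4445 = -2263; ΔP_B = 52 − 44 = 8.
Midpoints: Q̄_A = 3313.5, P̄_B = 48.00.
ε = (ΔQ_A/Q̄_A)/(ΔP_B/P̄_B) = (-2263/3313.5)/(8/48.00) ≈ -4.098.
ε < 0: ink cartridges and printers are complements.

-4.098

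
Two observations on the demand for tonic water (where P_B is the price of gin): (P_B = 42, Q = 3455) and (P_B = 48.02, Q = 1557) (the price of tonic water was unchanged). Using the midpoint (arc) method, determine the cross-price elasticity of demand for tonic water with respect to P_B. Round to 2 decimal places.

ΔQ_A = 1557 − 3455 = -1898; ΔP_B = 48.02 − 42 = 6.02.
Midpoints: Q̄_A = 2506.0, P̄_B = 45.01.
ε = (ΔQ_A/Q̄_A)/(ΔP_B/P̄_B) = (-1898/2506.0)/(6.02/45.01) ≈ -5.66.

-5.66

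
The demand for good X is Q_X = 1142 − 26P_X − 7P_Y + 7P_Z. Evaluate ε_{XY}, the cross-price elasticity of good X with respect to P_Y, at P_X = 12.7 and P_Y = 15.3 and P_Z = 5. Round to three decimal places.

-0.145

At P_X = 12.7 and P_Y = 15.3 and P_Z = 5: Q_X = 739.7.
∂Q_X/∂P_Y = -7.
ε = (∂Q_X/∂P_Y)(P_Y/Q_X) = -7 × (15.3/739.7) ≈ -0.145.
Since ε < 0, good X and good Y are complements.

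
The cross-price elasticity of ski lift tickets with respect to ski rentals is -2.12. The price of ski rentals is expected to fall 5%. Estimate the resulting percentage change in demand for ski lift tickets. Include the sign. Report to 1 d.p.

%ΔQ ≈ ε × %ΔP of ski rentals = -2.12 × (-5%) = 10.6%.
Demand for ski lift tickets rises by about 10.6%.

10.6%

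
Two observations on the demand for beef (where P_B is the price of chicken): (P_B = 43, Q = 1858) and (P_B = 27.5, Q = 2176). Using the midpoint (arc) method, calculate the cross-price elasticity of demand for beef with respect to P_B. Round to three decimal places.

ΔQ_A = 2176 − 1858 = 318; ΔP_B = 27.5 − 43 = -15.5.
Midpoints: Q̄_A = 2017.0, P̄_B = 35.25.
ε = (ΔQ_A/Q̄_A)/(ΔP_B/P̄_B) = (318/2017.0)/(-15.5/35.25) ≈ -0.359.

-0.359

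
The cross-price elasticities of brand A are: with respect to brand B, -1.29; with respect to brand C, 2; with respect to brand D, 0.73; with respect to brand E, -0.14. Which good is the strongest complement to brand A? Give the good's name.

brand B

Complements have ε < 0. The most negative value is -1.29 (brand B).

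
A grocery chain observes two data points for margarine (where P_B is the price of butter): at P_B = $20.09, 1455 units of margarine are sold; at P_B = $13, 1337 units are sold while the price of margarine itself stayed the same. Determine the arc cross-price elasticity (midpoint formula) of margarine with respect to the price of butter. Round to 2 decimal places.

ΔQ_A = 1337 − 1455 = -118; ΔP_B = 13 − 20.09 = -7.09.
Midpoints: Q̄_A = 1396.0, P̄_B = 16.55.
ε = (ΔQ_A/Q̄_A)/(ΔP_B/P̄_B) = (-118/1396.0)/(-7.09/16.55) ≈ 0.20.

0.20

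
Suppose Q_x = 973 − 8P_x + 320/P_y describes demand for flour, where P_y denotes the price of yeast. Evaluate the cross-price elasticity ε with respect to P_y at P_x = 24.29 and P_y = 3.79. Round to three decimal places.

At P_x = 24.29 and P_y = 3.79: Q_x = 863.113.
∂Q_x/∂P_y = −320/P_y² = -22.2778.
ε = (∂Q_x/∂P_y)(P_y/Q_x) = -22.2778 × (3.79/863.113) ≈ -0.098.
ε < 0: complements.

-0.098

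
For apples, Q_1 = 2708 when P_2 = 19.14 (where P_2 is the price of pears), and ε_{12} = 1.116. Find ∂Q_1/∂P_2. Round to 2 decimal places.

ε = (∂Q_1/∂P_2)·(P_2/Q_1) ⇒ ∂Q_1/∂P_2 = ε·Q_1/P_2 = 1.116 × 2708/19.14 ≈ 157.90.

157.90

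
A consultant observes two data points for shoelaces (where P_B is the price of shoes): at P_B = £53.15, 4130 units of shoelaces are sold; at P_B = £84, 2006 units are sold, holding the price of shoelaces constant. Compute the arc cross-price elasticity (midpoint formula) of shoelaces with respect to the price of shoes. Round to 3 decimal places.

-1.539

ΔQ_A = 2006 − 4130 = -2124; ΔP_B = 84 − 53.15 = 30.85.
Midpoints: Q̄_A = 3068.0, P̄_B = 68.58.
ε = (ΔQ_A/Q̄_A)/(ΔP_B/P̄_B) = (-2124/3068.0)/(30.85/68.58) ≈ -1.539.
ε < 0: shoelaces and shoes are complements.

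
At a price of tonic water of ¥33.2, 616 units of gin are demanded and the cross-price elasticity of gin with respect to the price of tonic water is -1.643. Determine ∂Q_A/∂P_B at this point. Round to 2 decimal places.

ε = (∂Q_A/∂P_B)·(P_B/Q_A) ⇒ ∂Q_A/∂P_B = ε·Q_A/P_B = -1.643 × 616/33.2 ≈ -30.48.

-30.48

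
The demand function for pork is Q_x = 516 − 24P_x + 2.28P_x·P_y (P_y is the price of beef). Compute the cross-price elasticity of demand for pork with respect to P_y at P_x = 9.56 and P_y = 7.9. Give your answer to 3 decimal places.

At P_x = 9.56 and P_y = 7.9: Q_x = 458.755.
∂Q_x/∂P_y = 2.28P_x = 2.28(9.56) = 21.7968.
ε = (∂Q_x/∂P_y)(P_y/Q_x) = 21.7968 × (7.9/458.755) ≈ 0.375.
ε > 0: substitutes.

0.375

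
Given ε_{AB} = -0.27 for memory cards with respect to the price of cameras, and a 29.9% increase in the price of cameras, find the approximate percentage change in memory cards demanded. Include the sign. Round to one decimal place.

%ΔQ ≈ ε × %ΔP of cameras = -0.27 × (29.9%) = -8.1%.

-8.1%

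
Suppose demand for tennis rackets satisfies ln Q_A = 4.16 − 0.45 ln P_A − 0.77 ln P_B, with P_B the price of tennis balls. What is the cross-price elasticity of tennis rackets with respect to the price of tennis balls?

-0.77

In a log-linear (constant-elasticity) demand function, the coefficient on ln P_B is the cross-price elasticity.
ε = -0.77. Negative, so tennis rackets and tennis balls are complements.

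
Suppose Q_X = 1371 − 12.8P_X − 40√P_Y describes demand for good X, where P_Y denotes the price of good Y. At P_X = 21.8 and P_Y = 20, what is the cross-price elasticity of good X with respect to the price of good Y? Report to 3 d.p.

At P_X = 21.8 and P_Y = 20: Q_X = 913.075.
∂Q_X/∂P_Y = -40/(2√P_Y) = -40/(2√20) = -4.4721.
ε = (∂Q_X/∂P_Y)(P_Y/Q_X) = -4.4721 × (20/913.075) ≈ -0.098.
ε < 0: complements.

-0.098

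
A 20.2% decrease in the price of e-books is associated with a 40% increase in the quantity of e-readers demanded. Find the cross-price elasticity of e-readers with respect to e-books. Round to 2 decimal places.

ε = (%ΔQ of e-readers) / (%ΔP of e-books) = (40%) / (-20.2%) ≈ -1.98.
Negative cross-price elasticity: complements.

-1.98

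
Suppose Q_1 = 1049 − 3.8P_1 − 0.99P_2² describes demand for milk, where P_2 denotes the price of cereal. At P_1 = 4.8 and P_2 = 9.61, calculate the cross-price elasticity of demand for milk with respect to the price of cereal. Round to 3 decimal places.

At P_1 = 4.8 and P_2 = 9.61: Q_1 = 939.331.
∂Q_1/∂P_2 = -1.98P_2 = -1.98(9.61) = -19.0278.
ε = (∂Q_1/∂P_2)(P_2/Q_1) = -19.0278 × (9.61/939.331) ≈ -0.195.

-0.195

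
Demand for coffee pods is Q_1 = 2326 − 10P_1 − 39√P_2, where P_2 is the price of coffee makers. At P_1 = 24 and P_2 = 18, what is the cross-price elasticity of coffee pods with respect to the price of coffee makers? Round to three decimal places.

-0.043

At P_1 = 24 and P_2 = 18: Q_1 = 1920.537.
∂Q_1/∂P_2 = -39/(2√P_2) = -39/(2√18) = -4.5962.
ε = (∂Q_1/∂P_2)(P_2/Q_1) = -4.5962 × (18/1920.537) ≈ -0.043.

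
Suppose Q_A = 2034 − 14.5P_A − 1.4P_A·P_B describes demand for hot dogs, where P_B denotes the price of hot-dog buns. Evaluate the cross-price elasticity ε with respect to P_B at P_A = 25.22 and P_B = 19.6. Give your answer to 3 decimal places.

At P_A = 25.22 and P_B = 19.6: Q_A = 976.273.
∂Q_A/∂P_B = -1.4P_A = -1.4(25.22) = -35.3080.
ε = (∂Q_A/∂P_B)(P_B/Q_A) = -35.3080 × (19.6/976.273) ≈ -0.709.
ε < 0: complements.

-0.709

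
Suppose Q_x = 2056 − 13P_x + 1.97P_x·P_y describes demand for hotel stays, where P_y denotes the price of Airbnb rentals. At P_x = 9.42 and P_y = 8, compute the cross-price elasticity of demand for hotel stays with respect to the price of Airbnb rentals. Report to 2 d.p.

At P_x = 9.42 and P_y = 8: Q_x = 2081.999.
∂Q_x/∂P_y = 1.97P_x = 1.97(9.42) = 18.5574.
ε = (∂Q_x/∂P_y)(P_y/Q_x) = 18.5574 × (8/2081.999) ≈ 0.07.
ε > 0: substitutes.

0.07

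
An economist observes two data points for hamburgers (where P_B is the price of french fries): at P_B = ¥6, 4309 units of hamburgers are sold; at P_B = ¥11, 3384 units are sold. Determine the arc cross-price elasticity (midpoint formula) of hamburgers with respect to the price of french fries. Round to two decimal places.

ΔQ_A = 3384 − 4309 = -925; ΔP_B = 11 − 6 = 5.
Midpoints: Q̄_A = 3846.5, P̄_B = 8.50.
ε = (ΔQ_A/Q̄_A)/(ΔP_B/P̄_B) = (-925/3846.5)/(5/8.50) ≈ -0.41.
ε < 0: hamburgers and french fries are complements.

-0.41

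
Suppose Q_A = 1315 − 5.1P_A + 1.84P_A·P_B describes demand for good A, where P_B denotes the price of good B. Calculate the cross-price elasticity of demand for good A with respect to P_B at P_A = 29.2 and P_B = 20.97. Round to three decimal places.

At P_A = 29.2 and P_B = 20.97: Q_A = 2292.756.
∂Q_A/∂P_B = 1.84P_A = 1.84(29.2) = 53.7280.
ε = (∂Q_A/∂P_B)(P_B/Q_A) = 53.7280 × (20.97/2292.756) ≈ 0.491.

0.491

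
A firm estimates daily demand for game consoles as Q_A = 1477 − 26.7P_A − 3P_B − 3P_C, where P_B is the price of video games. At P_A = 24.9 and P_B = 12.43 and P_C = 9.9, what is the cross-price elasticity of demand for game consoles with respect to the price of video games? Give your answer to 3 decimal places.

At P_A = 24.9 and P_B = 12.43 and P_C = 9.9: Q_A = 745.18.
∂Q_A/∂P_B = -3.
ε = (∂Q_A/∂P_B)(P_B/Q_A) = -3 × (12.43/745.18) ≈ -0.050.

-0.050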